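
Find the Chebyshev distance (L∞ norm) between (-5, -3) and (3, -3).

max(|x_i - y_i|) = max(|-5 - 3|, |-3 - (-3)|) = max(8, 0) = 8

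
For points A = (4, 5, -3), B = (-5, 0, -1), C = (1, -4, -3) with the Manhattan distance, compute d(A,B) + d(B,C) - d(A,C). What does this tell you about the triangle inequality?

d(A,B) = 9 + 5 + 2 = 16, d(B,C) = 6 + 4 + 2 = 12, d(A,C) = 3 + 9 + 0 = 12.
d(A,B) + d(B,C) - d(A,C) = 16 + 12 - 12 = 28 - 12 = 16. This is ≥ 0, so the triangle inequality holds for these points.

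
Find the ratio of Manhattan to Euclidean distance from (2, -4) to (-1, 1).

L1 = |2 - (-1)| + |-4 - 1| = 3 + 5 = 8
L2 = √(3² + 5²) = √34 ≈ 5.831
L1 ≥ L2 always (equality iff movement is along one axis); L1 > L2 here.
Ratio L1/L2 = 8/√34 ≈ 1.372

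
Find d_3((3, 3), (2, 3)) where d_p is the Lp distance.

(Σ|x_i - y_i|^3)^(1/3) = (|3 - 2|^3 + |3 - 3|^3)^(1/3)
= (1^3 + 0^3)^(1/3) = (1 + 0)^(1/3) = (1)^(1/3) = 1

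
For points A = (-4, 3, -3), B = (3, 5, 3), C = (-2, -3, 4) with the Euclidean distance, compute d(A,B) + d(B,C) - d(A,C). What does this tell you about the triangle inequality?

d(A,B) = √(7² + 2² + 6²) = √89 ≈ 9.434, d(B,C) = √(5² + 8² + 1²) = √90 ≈ 9.4868, d(A,C) = √(2² + 6² + 7²) = √89 ≈ 9.434.
d(A,B) + d(B,C) - d(A,C) = 9.434 + 9.4868 - 9.434 = 18.9208 - 9.434 = 9.4868 (to 4 decimal places). This is ≥ 0, so the triangle inequality holds for these points.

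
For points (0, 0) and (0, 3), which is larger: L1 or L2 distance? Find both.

L1 = |0 - 0| + |0 - 3| = 0 + 3 = 3
L2 = √(0² + 3²) = √9 = 3
L1 ≥ L2 always (equality iff movement is along one axis); L1 = L2 here (movement is along a single axis).
Ratio L1/L2 = 3/3 = 1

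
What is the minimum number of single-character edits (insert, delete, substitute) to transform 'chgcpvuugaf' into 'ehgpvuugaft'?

Let D[i][j] be the edit distance between the first i characters of 'chgcpvuugaf' and the first j characters of 'ehgpvuugaft', with D[i][0] = i, D[0][j] = j, and D[i][j] = D[i-1][j-1] if the characters match, else 1 + min(D[i-1][j], D[i][j-1], D[i-1][j-1]). Filling the table (rows: prefixes of 'chgcpvuugaf', columns: prefixes of 'ehgpvuugaft'):
     ε  e  h  g  p  v  u  u  g  a  f  t
  ε  0  1  2  3  4  5  6  7  8  9 10 11
  c  1  1  2  3  4  5  6  7  8  9 10 11
  h  2  2  1  2  3  4  5  6  7  8  9 10
  g  3  3  2  1  2  3  4  5  6  7  8  9
  c  4  4  3  2  2  3  4  5  6  7  8  9
  p  5  5  4  3  2  3  4  5  6  7  8  9
  v  6  6  5  4  3  2  3  4  5  6  7  8
  u  7  7  6  5  4  3  2  3  4  5  6  7
  u  8  8  7  6  5  4  3  2  3  4  5  6
  g  9  9  8  7  6  5  4  3  2  3  4  5
  a 10 10  9  8  7  6  5  4  3  2  3  4
  f 11 11 10  9  8  7  6  5  4  3  2  3
The bottom-right entry gives D[11][11] = 3, so no sequence of fewer than 3 edits works. Backtracking through the table gives one optimal edit sequence (3 edits):
  chgcpvuugaf → ehgcpvuugaf (sub c→e @1)
  ehgcpvuugaf → ehgpvuugaf (del c @4)
  ehgpvuugaf → ehgpvuugaft (ins t @11)
Edit distance = 3.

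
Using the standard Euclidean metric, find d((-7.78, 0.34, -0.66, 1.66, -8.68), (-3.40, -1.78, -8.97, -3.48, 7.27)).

√(Σ(x_i - y_i)²) = √((-7.78 - (-3.4))² + (0.34 - (-1.78))² + (-0.66 - (-8.97))² + (1.66 - (-3.48))² + (-8.68 - 7.27)²)
= √((-4.38)² + 2.12² + 8.31² + 5.14² + (-15.95)²) = √(19.1844 + 4.4944 + 69.0561 + 26.4196 + 254.4025) = √373.557 ≈ 19.3276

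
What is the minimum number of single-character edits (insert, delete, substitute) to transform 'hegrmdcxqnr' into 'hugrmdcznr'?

Let D[i][j] be the edit distance between the first i characters of 'hegrmdcxqnr' and the first j characters of 'hugrmdcznr', with D[i][0] = i, D[0][j] = j, and D[i][j] = D[i-1][j-1] if the characters match, else 1 + min(D[i-1][j], D[i][j-1], D[i-1][j-1]). Filling the table (rows: prefixes of 'hegrmdcxqnr', columns: prefixes of 'hugrmdcznr'):
     ε  h  u  g  r  m  d  c  z  n  r
  ε  0  1  2  3  4  5  6  7  8  9 10
  h  1  0  1  2  3  4  5  6  7  8  9
  e  2  1  1  2  3  4  5  6  7  8  9
  g  3  2  2  1  2  3  4  5  6  7  8
  r  4  3  3  2  1  2  3  4  5  6  7
  m  5  4  4  3  2  1  2  3  4  5  6
  d  6  5  5  4  3  2  1  2  3  4  5
  c  7  6  6  5  4  3  2  1  2  3  4
  x  8  7  7  6  5  4  3  2  2  3  4
  q  9  8  8  7  6  5  4  3  3  3  4
  n 10  9  9  8  7  6  5  4  4  3  4
  r 11 10 10  9  8  7  6  5  5  4  3
The bottom-right entry gives D[11][10] = 3, so no sequence of fewer than 3 edits works. Backtracking through the table gives one optimal edit sequence (3 edits):
  hegrmdcxqnr → hugrmdcxqnr (sub e→u @2)
  hugrmdcxqnr → hugrmdcqnr (del x @8)
  hugrmdcqnr → hugrmdcznr (sub q→z @8)
Edit distance = 3.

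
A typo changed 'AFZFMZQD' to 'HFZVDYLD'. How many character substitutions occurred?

Differing positions: 1, 4, 5, 6, 7. Hamming distance = 5.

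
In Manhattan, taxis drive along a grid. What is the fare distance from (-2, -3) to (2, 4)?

Σ|x_i - y_i| = |-2 - 2| + |-3 - 4| = 4 + 7 = 11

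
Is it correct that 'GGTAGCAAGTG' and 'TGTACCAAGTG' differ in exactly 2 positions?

Differing positions: 1, 5. Hamming distance = 2, so the claim is true.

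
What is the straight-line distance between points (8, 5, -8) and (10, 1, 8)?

√(Σ(x_i - y_i)²) = √((8 - 10)² + (5 - 1)² + (-8 - 8)²)
= √((-2)² + 4² + (-16)²) = √(4 + 16 + 256) = √276 ≈ 16.6132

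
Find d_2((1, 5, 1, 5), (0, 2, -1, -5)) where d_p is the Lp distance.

(Σ|x_i - y_i|^2)^(1/2) = (|1 - 0|^2 + |5 - 2|^2 + |1 - (-1)|^2 + |5 - (-5)|^2)^(1/2)
= (1^2 + 3^2 + 2^2 + 10^2)^(1/2) = (1 + 9 + 4 + 100)^(1/2) = (114)^(1/2) ≈ 10.6771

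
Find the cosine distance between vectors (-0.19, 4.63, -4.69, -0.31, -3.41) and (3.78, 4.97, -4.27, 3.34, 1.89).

With u = (-0.19, 4.63, -4.69, -0.31, -3.41), v = (3.78, 4.97, -4.27, 3.34, 1.89):
u·v = (-0.19)·3.78 + 4.63·4.97 + (-4.69)·(-4.27) + (-0.31)·3.34 + (-3.41)·1.89 = (-0.7182) + 23.0111 + 20.0263 + (-1.0354) + (-6.4449) = 34.8389.
|u| = √((-0.19)² + 4.63² + (-4.69)² + (-0.31)² + (-3.41)²) = √(0.0361 + 21.4369 + 21.9961 + 0.0961 + 11.6281) = √55.1933, |v| = √(3.78² + 4.97² + (-4.27)² + 3.34² + 1.89²) = √(14.2884 + 24.7009 + 18.2329 + 11.1556 + 3.5721) = √71.9499.
cos θ = (u·v)/(|u||v|) = 34.8389/(√55.1933·√71.9499) ≈ 0.5528
Cosine distance = 1 - cos θ ≈ 1 - 0.5528 = 0.4472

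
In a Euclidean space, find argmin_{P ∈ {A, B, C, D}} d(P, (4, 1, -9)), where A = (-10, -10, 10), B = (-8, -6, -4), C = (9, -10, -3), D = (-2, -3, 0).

Distances: d(A) ≈ 26.0384, d(B) ≈ 14.7648, d(C) ≈ 13.4907, d(D) ≈ 11.5326. Nearest: D = (-2, -3, 0) with distance 11.5326.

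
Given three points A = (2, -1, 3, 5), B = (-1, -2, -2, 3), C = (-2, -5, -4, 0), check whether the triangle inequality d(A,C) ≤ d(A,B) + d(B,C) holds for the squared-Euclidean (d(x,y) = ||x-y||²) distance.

d(A,B) = 3² + 1² + 5² + 2² = 39, d(B,C) = 1² + 3² + 2² + 3² = 23, d(A,C) = 4² + 4² + 7² + 5² = 106.
d(A,C) = 106 > 39 + 23 = 62. Triangle inequality is VIOLATED. (Squared-Euclidean is not a metric — this is a counterexample.)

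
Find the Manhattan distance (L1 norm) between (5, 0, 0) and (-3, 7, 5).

Σ|x_i - y_i| = |5 - (-3)| + |0 - 7| + |0 - 5| = 8 + 7 + 5 = 20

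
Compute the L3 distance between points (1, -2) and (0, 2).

(Σ|x_i - y_i|^3)^(1/3) = (|1 - 0|^3 + |-2 - 2|^3)^(1/3)
= (1^3 + 4^3)^(1/3) = (1 + 64)^(1/3) = (65)^(1/3) ≈ 4.0207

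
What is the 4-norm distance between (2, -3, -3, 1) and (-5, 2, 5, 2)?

(Σ|x_i - y_i|^4)^(1/4) = (|2 - (-5)|^4 + |-3 - 2|^4 + |-3 - 5|^4 + |1 - 2|^4)^(1/4)
= (7^4 + 5^4 + 8^4 + 1^4)^(1/4) = (2401 + 625 + 4096 + 1)^(1/4) = (7123)^(1/4) ≈ 9.1868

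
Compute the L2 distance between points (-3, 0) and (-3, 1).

(Σ|x_i - y_i|^2)^(1/2) = (|-3 - (-3)|^2 + |0 - 1|^2)^(1/2)
= (0^2 + 1^2)^(1/2) = (0 + 1)^(1/2) = (1)^(1/2) = 1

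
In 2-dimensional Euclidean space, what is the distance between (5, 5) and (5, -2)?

√(Σ(x_i - y_i)²) = √((5 - 5)² + (5 - (-2))²)
= √(0² + 7²) = √(0 + 49) = √49 = 7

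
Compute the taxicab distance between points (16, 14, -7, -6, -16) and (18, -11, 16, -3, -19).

Σ|x_i - y_i| = |16 - 18| + |14 - (-11)| + |-7 - 16| + |-6 - (-3)| + |-16 - (-19)| = 2 + 25 + 23 + 3 + 3 = 56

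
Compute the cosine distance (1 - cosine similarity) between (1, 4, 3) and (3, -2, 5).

With u = (1, 4, 3), v = (3, -2, 5):
u·v = 1·3 + 4·(-2) + 3·5 = 3 + (-8) + 15 = 10.
|u| = √(1² + 4² + 3²) = √26, |v| = √(3² + (-2)² + 5²) = √38, so |u||v| = √(26·38) = √988.
cos θ = (u·v)/(|u||v|) = 10/√988 ≈ 0.3181
Cosine distance = 1 - cos θ ≈ 1 - 0.3181 = 0.6819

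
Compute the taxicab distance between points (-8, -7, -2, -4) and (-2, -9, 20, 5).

Σ|x_i - y_i| = |-8 - (-2)| + |-7 - (-9)| + |-2 - 20| + |-4 - 5| = 6 + 2 + 22 + 9 = 39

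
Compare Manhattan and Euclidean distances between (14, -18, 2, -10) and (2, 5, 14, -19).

L1 = |14 - 2| + |-18 - 5| + |2 - 14| + |-10 - (-19)| = 12 + 23 + 12 + 9 = 56
L2 = √(12² + 23² + 12² + 9²) = √898 ≈ 29.9666
L1 ≥ L2 always (equality iff movement is along one axis); L1 > L2 here.
Ratio L1/L2 = 56/√898 ≈ 1.8687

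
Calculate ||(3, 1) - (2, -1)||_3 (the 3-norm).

(Σ|x_i - y_i|^3)^(1/3) = (|3 - 2|^3 + |1 - (-1)|^3)^(1/3)
= (1^3 + 2^3)^(1/3) = (1 + 8)^(1/3) = (9)^(1/3) ≈ 2.0801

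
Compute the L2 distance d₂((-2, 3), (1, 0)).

√(Σ(x_i - y_i)²) = √((-2 - 1)² + (3 - 0)²)
= √((-3)² + 3²) = √(9 + 9) = √18 ≈ 4.2426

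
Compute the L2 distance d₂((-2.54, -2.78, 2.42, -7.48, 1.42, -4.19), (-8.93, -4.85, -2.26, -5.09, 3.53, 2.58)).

√(Σ(x_i - y_i)²) = √((-2.54 - (-8.93))² + (-2.78 - (-4.85))² + (2.42 - (-2.26))² + (-7.48 - (-5.09))² + (1.42 - 3.53)² + (-4.19 - 2.58)²)
= √(6.39² + 2.07² + 4.68² + (-2.39)² + (-2.11)² + (-6.77)²) = √(40.8321 + 4.2849 + 21.9024 + 5.7121 + 4.4521 + 45.8329) = √123.0165 ≈ 11.0913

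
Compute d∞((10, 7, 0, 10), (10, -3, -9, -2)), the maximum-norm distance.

max(|x_i - y_i|) = max(|10 - 10|, |7 - (-3)|, |0 - (-9)|, |10 - (-2)|) = max(0, 10, 9, 12) = 12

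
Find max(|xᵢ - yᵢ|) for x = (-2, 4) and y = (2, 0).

max(|x_i - y_i|) = max(|-2 - 2|, |4 - 0|) = max(4, 4) = 4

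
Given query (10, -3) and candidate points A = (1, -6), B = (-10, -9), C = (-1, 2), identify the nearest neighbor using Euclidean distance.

Distances: d(A) ≈ 9.4868, d(B) ≈ 20.8806, d(C) ≈ 12.083. Nearest: A = (1, -6) with distance 9.4868.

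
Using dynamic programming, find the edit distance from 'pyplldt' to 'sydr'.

Let D[i][j] be the edit distance between the first i characters of 'pyplldt' and the first j characters of 'sydr', with D[i][0] = i, D[0][j] = j, and D[i][j] = D[i-1][j-1] if the characters match, else 1 + min(D[i-1][j], D[i][j-1], D[i-1][j-1]). Filling the table (rows: prefixes of 'pyplldt', columns: prefixes of 'sydr'):
     ε  s  y  d  r
  ε  0  1  2  3  4
  p  1  1  2  3  4
  y  2  2  1  2  3
  p  3  3  2  2  3
  l  4  4  3  3  3
  l  5  5  4  4  4
  d  6  6  5  4  5
  t  7  7  6  5  5
The bottom-right entry gives D[7][4] = 5, so no sequence of fewer than 5 edits works. Backtracking through the table gives one optimal edit sequence (5 edits):
  pyplldt → syplldt (sub p→s @1)
  syplldt → sylldt (del p @3)
  sylldt → syldt (del l @3)
  syldt → sydt (del l @3)
  sydt → sydr (sub t→r @4)
Edit distance = 5.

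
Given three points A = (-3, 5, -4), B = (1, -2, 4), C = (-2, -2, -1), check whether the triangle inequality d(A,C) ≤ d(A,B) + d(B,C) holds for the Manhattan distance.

d(A,B) = 4 + 7 + 8 = 19, d(B,C) = 3 + 0 + 5 = 8, d(A,C) = 1 + 7 + 3 = 11.
d(A,C) = 11 ≤ 19 + 8 = 27. Triangle inequality is satisfied.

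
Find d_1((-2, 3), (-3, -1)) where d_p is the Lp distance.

Σ|x_i - y_i| = |-2 - (-3)| + |3 - (-1)| = 1 + 4 = 5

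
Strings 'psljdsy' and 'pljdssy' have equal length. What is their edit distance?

Let D[i][j] be the edit distance between the first i characters of 'psljdsy' and the first j characters of 'pljdssy', with D[i][0] = i, D[0][j] = j, and D[i][j] = D[i-1][j-1] if the characters match, else 1 + min(D[i-1][j], D[i][j-1], D[i-1][j-1]). Filling the table (rows: prefixes of 'psljdsy', columns: prefixes of 'pljdssy'):
     ε  p  l  j  d  s  s  y
  ε  0  1  2  3  4  5  6  7
  p  1  0  1  2  3  4  5  6
  s  2  1  1  2  3  3  4  5
  l  3  2  1  2  3  4  4  5
  j  4  3  2  1  2  3  4  5
  d  5  4  3  2  1  2  3  4
  s  6  5  4  3  2  1  2  3
  y  7  6  5  4  3  2  2  2
The bottom-right entry gives D[7][7] = 2, so no sequence of fewer than 2 edits works. Backtracking through the table gives one optimal edit sequence (2 edits):
  psljdsy → pljdsy (del s @2)
  pljdsy → pljdssy (ins s @5)
Edit distance = 2.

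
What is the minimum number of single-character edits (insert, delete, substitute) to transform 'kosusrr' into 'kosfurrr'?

Let D[i][j] be the edit distance between the first i characters of 'kosusrr' and the first j characters of 'kosfurrr', with D[i][0] = i, D[0][j] = j, and D[i][j] = D[i-1][j-1] if the characters match, else 1 + min(D[i-1][j], D[i][j-1], D[i-1][j-1]). Filling the table (rows: prefixes of 'kosusrr', columns: prefixes of 'kosfurrr'):
     ε  k  o  s  f  u  r  r  r
  ε  0  1  2  3  4  5  6  7  8
  k  1  0  1  2  3  4  5  6  7
  o  2  1  0  1  2  3  4  5  6
  s  3  2  1  0  1  2  3  4  5
  u  4  3  2  1  1  1  2  3  4
  s  5  4  3  2  2  2  2  3  4
  r  6  5  4  3  3  3  2  2  3
  r  7  6  5  4  4  4  3  2  2
The bottom-right entry gives D[7][8] = 2, so no sequence of fewer than 2 edits works. Backtracking through the table gives one optimal edit sequence (2 edits):
  kosusrr → kosfusrr (ins f @4)
  kosfusrr → kosfurrr (sub s→r @6)
Edit distance = 2.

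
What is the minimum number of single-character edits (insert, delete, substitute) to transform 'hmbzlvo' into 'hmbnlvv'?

Let D[i][j] be the edit distance between the first i characters of 'hmbzlvo' and the first j characters of 'hmbnlvv', with D[i][0] = i, D[0][j] = j, and D[i][j] = D[i-1][j-1] if the characters match, else 1 + min(D[i-1][j], D[i][j-1], D[i-1][j-1]). Filling the table (rows: prefixes of 'hmbzlvo', columns: prefixes of 'hmbnlvv'):
     ε  h  m  b  n  l  v  v
  ε  0  1  2  3  4  5  6  7
  h  1  0  1  2  3  4  5  6
  m  2  1  0  1  2  3  4  5
  b  3  2  1  0  1  2  3  4
  z  4  3  2  1  1  2  3  4
  l  5  4  3  2  2  1  2  3
  v  6  5  4  3  3  2  1  2
  o  7  6  5  4  4  3  2  2
The bottom-right entry gives D[7][7] = 2, so no sequence of fewer than 2 edits works. Backtracking through the table gives one optimal edit sequence (2 edits):
  hmbzlvo → hmbnlvo (sub z→n @4)
  hmbnlvo → hmbnlvv (sub o→v @7)
Edit distance = 2.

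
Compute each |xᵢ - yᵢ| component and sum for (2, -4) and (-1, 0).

Σ|x_i - y_i| = |2 - (-1)| + |-4 - 0| = 3 + 4 = 7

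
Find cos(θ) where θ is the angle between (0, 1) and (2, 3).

With u = (0, 1), v = (2, 3):
u·v = 0·2 + 1·3 = 0 + 3 = 3.
|u| = √(0² + 1²) = √1, |v| = √(2² + 3²) = √13, so |u||v| = √(1·13) = √13.
cos θ = (u·v)/(|u||v|) = 3/√13 ≈ 0.8321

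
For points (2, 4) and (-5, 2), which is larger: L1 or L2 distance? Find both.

L1 = |2 - (-5)| + |4 - 2| = 7 + 2 = 9
L2 = √(7² + 2²) = √53 ≈ 7.2801
L1 ≥ L2 always (equality iff movement is along one axis); L1 > L2 here.
Ratio L1/L2 = 9/√53 ≈ 1.2362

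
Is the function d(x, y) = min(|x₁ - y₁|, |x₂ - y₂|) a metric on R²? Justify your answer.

No. d fails identity of indiscernibles: take x = (-1, 0) and y = (-1, 6). Then d(x,y) = min(|-1 - (-1)|, |0 - 6|) = min(0, 6) = 0, yet x ≠ y.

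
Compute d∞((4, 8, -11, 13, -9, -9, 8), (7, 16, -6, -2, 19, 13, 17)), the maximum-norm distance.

max(|x_i - y_i|) = max(|4 - 7|, |8 - 16|, |-11 - (-6)|, |13 - (-2)|, |-9 - 19|, |-9 - 13|, |8 - 17|) = max(3, 8, 5, 15, 28, 22, 9) = 28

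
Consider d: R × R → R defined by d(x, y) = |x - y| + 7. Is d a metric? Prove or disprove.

No. d fails identity of indiscernibles (specifically d(x,x) = 0): d(5, 5) = |5 - 5| + 7 = 0 + 7 = 7 ≠ 0.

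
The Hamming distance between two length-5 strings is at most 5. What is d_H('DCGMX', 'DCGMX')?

Differing positions: none. Hamming distance = 0. The maximum possible Hamming distance for length-5 strings is 5, so d_H/5 = 0/5 = 0.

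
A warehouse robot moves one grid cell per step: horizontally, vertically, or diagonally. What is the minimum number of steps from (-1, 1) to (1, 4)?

max(|x_i - y_i|) = max(|-1 - 1|, |1 - 4|) = max(2, 3) = 3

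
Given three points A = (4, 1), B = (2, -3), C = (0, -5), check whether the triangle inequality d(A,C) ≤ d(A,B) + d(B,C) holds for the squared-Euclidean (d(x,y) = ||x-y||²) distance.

d(A,B) = 2² + 4² = 20, d(B,C) = 2² + 2² = 8, d(A,C) = 4² + 6² = 52.
d(A,C) = 52 > 20 + 8 = 28. Triangle inequality is VIOLATED. (Squared-Euclidean is not a metric — this is a counterexample.)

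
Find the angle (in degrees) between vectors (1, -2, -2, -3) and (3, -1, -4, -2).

With u = (1, -2, -2, -3), v = (3, -1, -4, -2):
u·v = 1·3 + (-2)·(-1) + (-2)·(-4) + (-3)·(-2) = 3 + 2 + 8 + 6 = 19.
|u| = √(1² + (-2)² + (-2)² + (-3)²) = √18, |v| = √(3² + (-1)² + (-4)² + (-2)²) = √30, so |u||v| = √(18·30) = √540.
cos θ = (u·v)/(|u||v|) = 19/√540 ≈ 0.81763
θ = arccos(0.81763) ≈ 35.15°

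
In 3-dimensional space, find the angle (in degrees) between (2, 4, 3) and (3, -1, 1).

With u = (2, 4, 3), v = (3, -1, 1):
u·v = 2·3 + 4·(-1) + 3·1 = 6 + (-4) + 3 = 5.
|u| = √(2² + 4² + 3²) = √29, |v| = √(3² + (-1)² + 1²) = √11, so |u||v| = √(29·11) = √319.
cos θ = (u·v)/(|u||v|) = 5/√319 ≈ 0.279946
θ = arccos(0.279946) ≈ 73.74°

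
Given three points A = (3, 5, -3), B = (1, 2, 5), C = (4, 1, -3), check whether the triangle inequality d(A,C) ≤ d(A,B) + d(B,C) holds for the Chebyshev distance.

d(A,B) = max(2, 3, 8) = 8, d(B,C) = max(3, 1, 8) = 8, d(A,C) = max(1, 4, 0) = 4.
d(A,C) = 4 ≤ 8 + 8 = 16. Triangle inequality is satisfied.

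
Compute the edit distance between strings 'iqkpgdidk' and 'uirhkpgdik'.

Let D[i][j] be the edit distance between the first i characters of 'iqkpgdidk' and the first j characters of 'uirhkpgdik', with D[i][0] = i, D[0][j] = j, and D[i][j] = D[i-1][j-1] if the characters match, else 1 + min(D[i-1][j], D[i][j-1], D[i-1][j-1]). Filling the table (rows: prefixes of 'iqkpgdidk', columns: prefixes of 'uirhkpgdik'):
     ε  u  i  r  h  k  p  g  d  i  k
  ε  0  1  2  3  4  5  6  7  8  9 10
  i  1  1  1  2  3  4  5  6  7  8  9
  q  2  2  2  2  3  4  5  6  7  8  9
  k  3  3  3  3  3  3  4  5  6  7  8
  p  4  4  4  4  4  4  3  4  5  6  7
  g  5  5  5  5  5  5  4  3  4  5  6
  d  6  6  6  6  6  6  5  4  3  4  5
  i  7  7  6  7  7  7  6  5  4  3  4
  d  8  8  7  7  8  8  7  6  5  4  4
  k  9  9  8  8  8  8  8  7  6  5  4
The bottom-right entry gives D[9][10] = 4, so no sequence of fewer than 4 edits works. Backtracking through the table gives one optimal edit sequence (4 edits):
  iqkpgdidk → uiqkpgdidk (ins u @1)
  uiqkpgdidk → uirqkpgdidk (ins r @3)
  uirqkpgdidk → uirhkpgdidk (sub q→h @4)
  uirhkpgdidk → uirhkpgdik (del d @10)
Edit distance = 4.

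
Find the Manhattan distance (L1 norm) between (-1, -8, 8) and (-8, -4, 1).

Σ|x_i - y_i| = |-1 - (-8)| + |-8 - (-4)| + |8 - 1| = 7 + 4 + 7 = 18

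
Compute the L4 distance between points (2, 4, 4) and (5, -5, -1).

(Σ|x_i - y_i|^4)^(1/4) = (|2 - 5|^4 + |4 - (-5)|^4 + |4 - (-1)|^4)^(1/4)
= (3^4 + 9^4 + 5^4)^(1/4) = (81 + 6561 + 625)^(1/4) = (7267)^(1/4) ≈ 9.2329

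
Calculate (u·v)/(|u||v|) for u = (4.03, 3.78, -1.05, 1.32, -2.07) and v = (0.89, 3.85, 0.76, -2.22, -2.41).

With u = (4.03, 3.78, -1.05, 1.32, -2.07), v = (0.89, 3.85, 0.76, -2.22, -2.41):
u·v = 4.03·0.89 + 3.78·3.85 + (-1.05)·0.76 + 1.32·(-2.22) + (-2.07)·(-2.41) = 3.5867 + 14.553 + (-0.798) + (-2.9304) + 4.9887 = 19.4.
|u| = √(4.03² + 3.78² + (-1.05)² + 1.32² + (-2.07)²) = √(16.2409 + 14.2884 + 1.1025 + 1.7424 + 4.2849) = √37.6591, |v| = √(0.89² + 3.85² + 0.76² + (-2.22)² + (-2.41)²) = √(0.7921 + 14.8225 + 0.5776 + 4.9284 + 5.8081) = √26.9287.
cos θ = (u·v)/(|u||v|) = 19.4/(√37.6591·√26.9287) ≈ 0.6092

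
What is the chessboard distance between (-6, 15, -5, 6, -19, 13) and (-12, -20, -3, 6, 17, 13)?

max(|x_i - y_i|) = max(|-6 - (-12)|, |15 - (-20)|, |-5 - (-3)|, |6 - 6|, |-19 - 17|, |13 - 13|) = max(6, 35, 2, 0, 36, 0) = 36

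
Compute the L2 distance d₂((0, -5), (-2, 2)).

√(Σ(x_i - y_i)²) = √((0 - (-2))² + (-5 - 2)²)
= √(2² + (-7)²) = √(4 + 49) = √53 ≈ 7.2801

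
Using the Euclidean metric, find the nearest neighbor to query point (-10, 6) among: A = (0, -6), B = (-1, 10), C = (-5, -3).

Distances: d(A) ≈ 15.6205, d(B) ≈ 9.8489, d(C) ≈ 10.2956. Nearest: B = (-1, 10) with distance 9.8489.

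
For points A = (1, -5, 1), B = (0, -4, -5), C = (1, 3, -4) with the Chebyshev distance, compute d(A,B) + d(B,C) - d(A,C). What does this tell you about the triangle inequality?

d(A,B) = max(1, 1, 6) = 6, d(B,C) = max(1, 7, 1) = 7, d(A,C) = max(0, 8, 5) = 8.
d(A,B) + d(B,C) - d(A,C) = 6 + 7 - 8 = 13 - 8 = 5. This is ≥ 0, so the triangle inequality holds for these points.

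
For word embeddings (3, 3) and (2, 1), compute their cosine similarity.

With u = (3, 3), v = (2, 1):
u·v = 3·2 + 3·1 = 6 + 3 = 9.
|u| = √(3² + 3²) = √18, |v| = √(2² + 1²) = √5, so |u||v| = √(18·5) = √90.
cos θ = (u·v)/(|u||v|) = 9/√90 ≈ 0.9487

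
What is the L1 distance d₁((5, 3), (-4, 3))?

Σ|x_i - y_i| = |5 - (-4)| + |3 - 3| = 9 + 0 = 9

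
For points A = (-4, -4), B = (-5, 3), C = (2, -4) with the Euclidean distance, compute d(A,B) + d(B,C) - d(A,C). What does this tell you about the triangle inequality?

d(A,B) = √(1² + 7²) = √50 ≈ 7.0711, d(B,C) = √(7² + 7²) = √98 ≈ 9.8995, d(A,C) = √(6² + 0²) = √36 = 6.
d(A,B) + d(B,C) - d(A,C) = 7.0711 + 9.8995 - 6 = 16.9706 - 6 = 10.9706 (to 4 decimal places). This is ≥ 0, so the triangle inequality holds for these points.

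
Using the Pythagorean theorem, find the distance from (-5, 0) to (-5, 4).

√(Σ(x_i - y_i)²) = √((-5 - (-5))² + (0 - 4)²)
= √(0² + (-4)²) = √(0 + 16) = √16 = 4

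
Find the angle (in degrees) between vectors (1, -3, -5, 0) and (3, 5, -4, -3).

With u = (1, -3, -5, 0), v = (3, 5, -4, -3):
u·v = 1·3 + (-3)·5 + (-5)·(-4) + 0·(-3) = 3 + (-15) + 20 + 0 = 8.
|u| = √(1² + (-3)² + (-5)² + 0²) = √35, |v| = √(3² + 5² + (-4)² + (-3)²) = √59, so |u||v| = √(35·59) = √2065.
cos θ = (u·v)/(|u||v|) = 8/√2065 ≈ 0.176048
θ = arccos(0.176048) ≈ 79.86°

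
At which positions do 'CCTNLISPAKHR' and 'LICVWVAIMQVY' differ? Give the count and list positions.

Differing positions: 1, 2, 3, 4, 5, 6, 7, 8, 9, 10, 11, 12. Hamming distance = 12.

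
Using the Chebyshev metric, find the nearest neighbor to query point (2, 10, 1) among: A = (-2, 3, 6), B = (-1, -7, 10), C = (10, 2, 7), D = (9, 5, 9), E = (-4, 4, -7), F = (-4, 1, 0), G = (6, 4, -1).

Distances: d(A) = 7, d(B) = 17, d(C) = 8, d(D) = 8, d(E) = 8, d(F) = 9, d(G) = 6. Nearest: G = (6, 4, -1) with distance 6.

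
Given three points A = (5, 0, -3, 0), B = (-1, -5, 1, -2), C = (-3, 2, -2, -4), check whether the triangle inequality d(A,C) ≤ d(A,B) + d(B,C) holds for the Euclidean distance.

d(A,B) = √(6² + 5² + 4² + 2²) = √81 = 9, d(B,C) = √(2² + 7² + 3² + 2²) = √66 ≈ 8.124, d(A,C) = √(8² + 2² + 1² + 4²) = √85 ≈ 9.2195.
d(A,C) ≈ 9.2195 ≤ 9 + 8.124 = 17.124. Triangle inequality is satisfied.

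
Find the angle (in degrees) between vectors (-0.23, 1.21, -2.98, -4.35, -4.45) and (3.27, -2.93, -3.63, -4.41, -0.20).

With u = (-0.23, 1.21, -2.98, -4.35, -4.45), v = (3.27, -2.93, -3.63, -4.41, -0.20):
u·v = (-0.23)·3.27 + 1.21·(-2.93) + (-2.98)·(-3.63) + (-4.35)·(-4.41) + (-4.45)·(-0.2) = (-0.7521) + (-3.5453) + 10.8174 + 19.1835 + 0.89 = 26.5935.
|u| = √((-0.23)² + 1.21² + (-2.98)² + (-4.35)² + (-4.45)²) = √(0.0529 + 1.4641 + 8.8804 + 18.9225 + 19.8025) = √49.1224, |v| = √(3.27² + (-2.93)² + (-3.63)² + (-4.41)² + (-0.2)²) = √(10.6929 + 8.5849 + 13.1769 + 19.4481 + 0.04) = √51.9428.
cos θ = (u·v)/(|u||v|) = 26.5935/(√49.1224·√51.9428) ≈ 0.526469
θ = arccos(0.526469) ≈ 58.23°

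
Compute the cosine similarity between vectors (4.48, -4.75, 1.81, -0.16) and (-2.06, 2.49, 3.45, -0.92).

With u = (4.48, -4.75, 1.81, -0.16), v = (-2.06, 2.49, 3.45, -0.92):
u·v = 4.48·(-2.06) + (-4.75)·2.49 + 1.81·3.45 + (-0.16)·(-0.92) = (-9.2288) + (-11.8275) + 6.2445 + 0.1472 = -14.6646.
|u| = √(4.48² + (-4.75)² + 1.81² + (-0.16)²) = √(20.0704 + 22.5625 + 3.2761 + 0.0256) = √45.9346, |v| = √((-2.06)² + 2.49² + 3.45² + (-0.92)²) = √(4.2436 + 6.2001 + 11.9025 + 0.8464) = √23.1926.
cos θ = (u·v)/(|u||v|) = -14.6646/(√45.9346·√23.1926) ≈ -0.4493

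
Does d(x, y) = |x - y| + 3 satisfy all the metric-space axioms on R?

No. d fails identity of indiscernibles (specifically d(x,x) = 0): d(4, 4) = |4 - 4| + 3 = 0 + 3 = 3 ≠ 0.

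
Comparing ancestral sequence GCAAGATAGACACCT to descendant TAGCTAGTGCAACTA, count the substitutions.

Differing positions: 1, 2, 3, 4, 5, 7, 8, 10, 11, 14, 15. Hamming distance = 11.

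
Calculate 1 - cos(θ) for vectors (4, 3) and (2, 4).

With u = (4, 3), v = (2, 4):
u·v = 4·2 + 3·4 = 8 + 12 = 20.
|u| = √(4² + 3²) = √25, |v| = √(2² + 4²) = √20, so |u||v| = √(25·20) = √500.
cos θ = (u·v)/(|u||v|) = 20/√500 ≈ 0.8944
Cosine distance = 1 - cos θ ≈ 1 - 0.8944 = 0.1056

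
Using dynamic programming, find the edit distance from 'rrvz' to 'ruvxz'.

Let D[i][j] be the edit distance between the first i characters of 'rrvz' and the first j characters of 'ruvxz', with D[i][0] = i, D[0][j] = j, and D[i][j] = D[i-1][j-1] if the characters match, else 1 + min(D[i-1][j], D[i][j-1], D[i-1][j-1]). Filling the table (rows: prefixes of 'rrvz', columns: prefixes of 'ruvxz'):
     ε  r  u  v  x  z
  ε  0  1  2  3  4  5
  r  1  0  1  2  3  4
  r  2  1  1  2  3  4
  v  3  2  2  1  2  3
  z  4  3  3  2  2  2
The bottom-right entry gives D[4][5] = 2, so no sequence of fewer than 2 edits works. Backtracking through the table gives one optimal edit sequence (2 edits):
  rrvz → ruvz (sub r→u @2)
  ruvz → ruvxz (ins x @4)
Edit distance = 2.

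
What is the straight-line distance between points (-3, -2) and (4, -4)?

√(Σ(x_i - y_i)²) = √((-3 - 4)² + (-2 - (-4))²)
= √((-7)² + 2²) = √(49 + 4) = √53 ≈ 7.2801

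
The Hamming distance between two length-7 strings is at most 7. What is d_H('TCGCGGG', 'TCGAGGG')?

Differing positions: 4. Hamming distance = 1. The maximum possible Hamming distance for length-7 strings is 7, so d_H/7 = 1/7 ≈ 0.1429.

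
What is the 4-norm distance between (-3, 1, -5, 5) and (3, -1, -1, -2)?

(Σ|x_i - y_i|^4)^(1/4) = (|-3 - 3|^4 + |1 - (-1)|^4 + |-5 - (-1)|^4 + |5 - (-2)|^4)^(1/4)
= (6^4 + 2^4 + 4^4 + 7^4)^(1/4) = (1296 + 16 + 256 + 2401)^(1/4) = (3969)^(1/4) ≈ 7.9373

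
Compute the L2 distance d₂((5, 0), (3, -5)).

√(Σ(x_i - y_i)²) = √((5 - 3)² + (0 - (-5))²)
= √(2² + 5²) = √(4 + 25) = √29 ≈ 5.3852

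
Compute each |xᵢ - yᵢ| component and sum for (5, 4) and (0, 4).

Σ|x_i - y_i| = |5 - 0| + |4 - 4| = 5 + 0 = 5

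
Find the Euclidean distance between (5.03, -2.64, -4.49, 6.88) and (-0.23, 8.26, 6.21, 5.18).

√(Σ(x_i - y_i)²) = √((5.03 - (-0.23))² + (-2.64 - 8.26)² + (-4.49 - 6.21)² + (6.88 - 5.18)²)
= √(5.26² + (-10.9)² + (-10.7)² + 1.7²) = √(27.6676 + 118.81 + 114.49 + 2.89) = √263.8576 ≈ 16.2437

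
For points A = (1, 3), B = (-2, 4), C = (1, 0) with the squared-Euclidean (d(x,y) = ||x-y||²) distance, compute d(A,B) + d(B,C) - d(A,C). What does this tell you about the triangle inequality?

d(A,B) = 3² + 1² = 10, d(B,C) = 3² + 4² = 25, d(A,C) = 0² + 3² = 9.
d(A,B) + d(B,C) - d(A,C) = 10 + 25 - 9 = 35 - 9 = 26. This is ≥ 0, so the triangle inequality holds for these points.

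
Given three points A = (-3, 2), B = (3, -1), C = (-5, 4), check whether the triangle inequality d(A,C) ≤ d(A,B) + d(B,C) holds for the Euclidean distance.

d(A,B) = √(6² + 3²) = √45 ≈ 6.7082, d(B,C) = √(8² + 5²) = √89 ≈ 9.434, d(A,C) = √(2² + 2²) = √8 ≈ 2.8284.
d(A,C) ≈ 2.8284 ≤ 6.7082 + 9.434 = 16.1422. Triangle inequality is satisfied.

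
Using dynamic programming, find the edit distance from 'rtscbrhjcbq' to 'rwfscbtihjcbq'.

Let D[i][j] be the edit distance between the first i characters of 'rtscbrhjcbq' and the first j characters of 'rwfscbtihjcbq', with D[i][0] = i, D[0][j] = j, and D[i][j] = D[i-1][j-1] if the characters match, else 1 + min(D[i-1][j], D[i][j-1], D[i-1][j-1]). Filling the table (rows: prefixes of 'rtscbrhjcbq', columns: prefixes of 'rwfscbtihjcbq'):
     ε  r  w  f  s  c  b  t  i  h  j  c  b  q
  ε  0  1  2  3  4  5  6  7  8  9 10 11 12 13
  r  1  0  1  2  3  4  5  6  7  8  9 10 11 12
  t  2  1  1  2  3  4  5  5  6  7  8  9 10 11
  s  3  2  2  2  2  3  4  5  6  7  8  9 10 11
  c  4  3  3  3  3  2  3  4  5  6  7  8  9 10
  b  5  4  4  4  4  3  2  3  4  5  6  7  8  9
  r  6  5  5  5  5  4  3  3  4  5  6  7  8  9
  h  7  6  6  6  6  5  4  4  4  4  5  6  7  8
  j  8  7  7  7  7  6  5  5  5  5  4  5  6  7
  c  9  8  8  8  8  7  6  6  6  6  5  4  5  6
  b 10  9  9  9  9  8  7  7  7  7  6  5  4  5
  q 11 10 10 10 10  9  8  8  8  8  7  6  5  4
The bottom-right entry gives D[11][13] = 4, so no sequence of fewer than 4 edits works. Backtracking through the table gives one optimal edit sequence (4 edits):
  rtscbrhjcbq → rwtscbrhjcbq (ins w @2)
  rwtscbrhjcbq → rwfscbrhjcbq (sub t→f @3)
  rwfscbrhjcbq → rwfscbtrhjcbq (ins t @7)
  rwfscbtrhjcbq → rwfscbtihjcbq (sub r→i @8)
Edit distance = 4.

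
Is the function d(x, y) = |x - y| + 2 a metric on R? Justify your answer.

No. d fails identity of indiscernibles (specifically d(x,x) = 0): d(-4, -4) = |-4 - (-4)| + 2 = 0 + 2 = 2 ≠ 0.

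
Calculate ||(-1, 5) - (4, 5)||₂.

√(Σ(x_i - y_i)²) = √((-1 - 4)² + (5 - 5)²)
= √((-5)² + 0²) = √(25 + 0) = √25 = 5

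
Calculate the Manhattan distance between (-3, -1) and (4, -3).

Σ|x_i - y_i| = |-3 - 4| + |-1 - (-3)| = 7 + 2 = 9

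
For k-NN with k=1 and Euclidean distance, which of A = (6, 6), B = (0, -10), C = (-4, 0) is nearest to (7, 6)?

Distances: d(A) = 1, d(B) ≈ 17.4642, d(C) ≈ 12.53. Nearest: A = (6, 6) with distance 1.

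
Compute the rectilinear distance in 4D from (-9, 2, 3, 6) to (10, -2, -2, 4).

Σ|x_i - y_i| = |-9 - 10| + |2 - (-2)| + |3 - (-2)| + |6 - 4| = 19 + 4 + 5 + 2 = 30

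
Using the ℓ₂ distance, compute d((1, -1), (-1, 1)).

(Σ|x_i - y_i|^2)^(1/2) = (|1 - (-1)|^2 + |-1 - 1|^2)^(1/2)
= (2^2 + 2^2)^(1/2) = (4 + 4)^(1/2) = (8)^(1/2) ≈ 2.8284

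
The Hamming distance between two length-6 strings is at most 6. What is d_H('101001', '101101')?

Differing positions: 4. Hamming distance = 1. The maximum possible Hamming distance for length-6 strings is 6, so d_H/6 = 1/6 ≈ 0.1667.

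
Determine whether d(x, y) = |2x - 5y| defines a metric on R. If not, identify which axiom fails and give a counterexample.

No. d fails symmetry: d(2, 4) = |2·2 - 5·4| = |-16| = 16, but d(4, 2) = |2·4 - 5·2| = |-2| = 2. Since 16 ≠ 2, d(x,y) ≠ d(y,x) in general.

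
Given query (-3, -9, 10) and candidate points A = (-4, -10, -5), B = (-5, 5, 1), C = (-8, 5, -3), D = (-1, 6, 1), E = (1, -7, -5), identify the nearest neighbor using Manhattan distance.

Distances: d(A) = 17, d(B) = 25, d(C) = 32, d(D) = 26, d(E) = 21. Nearest: A = (-4, -10, -5) with distance 17.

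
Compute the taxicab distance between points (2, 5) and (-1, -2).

Σ|x_i - y_i| = |2 - (-1)| + |5 - (-2)| = 3 + 7 = 10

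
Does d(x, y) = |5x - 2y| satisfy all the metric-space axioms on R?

No. d fails symmetry: d(2, 4) = |5·2 - 2·4| = |2| = 2, but d(4, 2) = |5·4 - 2·2| = |16| = 16. Since 2 ≠ 16, d(x,y) ≠ d(y,x) in general.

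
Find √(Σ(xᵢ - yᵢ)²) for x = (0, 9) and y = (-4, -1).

√(Σ(x_i - y_i)²) = √((0 - (-4))² + (9 - (-1))²)
= √(4² + 10²) = √(16 + 100) = √116 ≈ 10.7703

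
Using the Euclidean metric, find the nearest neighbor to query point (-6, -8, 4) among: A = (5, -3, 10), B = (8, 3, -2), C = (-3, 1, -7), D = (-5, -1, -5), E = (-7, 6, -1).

Distances: d(A) ≈ 13.4907, d(B) ≈ 18.7883, d(C) ≈ 14.5258, d(D) ≈ 11.4455, d(E) ≈ 14.8997. Nearest: D = (-5, -1, -5) with distance 11.4455.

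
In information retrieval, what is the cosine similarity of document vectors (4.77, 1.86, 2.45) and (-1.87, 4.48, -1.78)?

With u = (4.77, 1.86, 2.45), v = (-1.87, 4.48, -1.78):
u·v = 4.77·(-1.87) + 1.86·4.48 + 2.45·(-1.78) = (-8.9199) + 8.3328 + (-4.361) = -4.9481.
|u| = √(4.77² + 1.86² + 2.45²) = √(22.7529 + 3.4596 + 6.0025) = √32.215, |v| = √((-1.87)² + 4.48² + (-1.78)²) = √(3.4969 + 20.0704 + 3.1684) = √26.7357.
cos θ = (u·v)/(|u||v|) = -4.9481/(√32.215·√26.7357) ≈ -0.1686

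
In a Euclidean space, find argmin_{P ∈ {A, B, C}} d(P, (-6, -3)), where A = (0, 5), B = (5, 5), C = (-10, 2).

Distances: d(A) = 10, d(B) ≈ 13.6015, d(C) ≈ 6.4031. Nearest: C = (-10, 2) with distance 6.4031.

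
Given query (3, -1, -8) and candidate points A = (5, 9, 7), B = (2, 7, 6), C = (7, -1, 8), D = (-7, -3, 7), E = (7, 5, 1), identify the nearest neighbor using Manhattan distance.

Distances: d(A) = 27, d(B) = 23, d(C) = 20, d(D) = 27, d(E) = 19. Nearest: E = (7, 5, 1) with distance 19.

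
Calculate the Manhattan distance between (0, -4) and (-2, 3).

Σ|x_i - y_i| = |0 - (-2)| + |-4 - 3| = 2 + 7 = 9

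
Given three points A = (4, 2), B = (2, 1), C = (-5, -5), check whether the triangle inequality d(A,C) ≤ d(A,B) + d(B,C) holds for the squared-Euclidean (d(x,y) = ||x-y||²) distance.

d(A,B) = 2² + 1² = 5, d(B,C) = 7² + 6² = 85, d(A,C) = 9² + 7² = 130.
d(A,C) = 130 > 5 + 85 = 90. Triangle inequality is VIOLATED. (Squared-Euclidean is not a metric — this is a counterexample.)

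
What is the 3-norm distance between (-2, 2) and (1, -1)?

(Σ|x_i - y_i|^3)^(1/3) = (|-2 - 1|^3 + |2 - (-1)|^3)^(1/3)
= (3^3 + 3^3)^(1/3) = (27 + 27)^(1/3) = (54)^(1/3) ≈ 3.7798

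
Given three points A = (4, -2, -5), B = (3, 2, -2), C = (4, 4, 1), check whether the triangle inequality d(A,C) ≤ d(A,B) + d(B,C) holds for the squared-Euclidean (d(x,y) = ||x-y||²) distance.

d(A,B) = 1² + 4² + 3² = 26, d(B,C) = 1² + 2² + 3² = 14, d(A,C) = 0² + 6² + 6² = 72.
d(A,C) = 72 > 26 + 14 = 40. Triangle inequality is VIOLATED. (Squared-Euclidean is not a metric — this is a counterexample.)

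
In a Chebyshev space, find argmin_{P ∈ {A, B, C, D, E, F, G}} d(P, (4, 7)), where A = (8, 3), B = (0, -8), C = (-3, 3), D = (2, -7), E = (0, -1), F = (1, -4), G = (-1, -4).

Distances: d(A) = 4, d(B) = 15, d(C) = 7, d(D) = 14, d(E) = 8, d(F) = 11, d(G) = 11. Nearest: A = (8, 3) with distance 4.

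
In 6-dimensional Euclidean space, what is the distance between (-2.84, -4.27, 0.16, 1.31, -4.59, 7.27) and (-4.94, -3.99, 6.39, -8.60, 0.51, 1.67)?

√(Σ(x_i - y_i)²) = √((-2.84 - (-4.94))² + (-4.27 - (-3.99))² + (0.16 - 6.39)² + (1.31 - (-8.6))² + (-4.59 - 0.51)² + (7.27 - 1.67)²)
= √(2.1² + (-0.28)² + (-6.23)² + 9.91² + (-5.1)² + 5.6²) = √(4.41 + 0.0784 + 38.8129 + 98.2081 + 26.01 + 31.36) = √198.8794 ≈ 14.1025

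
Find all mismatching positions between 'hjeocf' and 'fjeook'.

Differing positions: 1, 5, 6. Hamming distance = 3.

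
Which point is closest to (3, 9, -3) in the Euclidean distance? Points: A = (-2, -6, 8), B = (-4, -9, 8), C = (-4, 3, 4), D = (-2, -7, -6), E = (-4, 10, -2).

Distances: d(A) ≈ 19.2614, d(B) ≈ 22.2261, d(C) ≈ 11.5758, d(D) ≈ 17.0294, d(E) ≈ 7.1414. Nearest: E = (-4, 10, -2) with distance 7.1414.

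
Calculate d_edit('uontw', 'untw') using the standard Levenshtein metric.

Let D[i][j] be the edit distance between the first i characters of 'uontw' and the first j characters of 'untw', with D[i][0] = i, D[0][j] = j, and D[i][j] = D[i-1][j-1] if the characters match, else 1 + min(D[i-1][j], D[i][j-1], D[i-1][j-1]). Filling the table (rows: prefixes of 'uontw', columns: prefixes of 'untw'):
     ε  u  n  t  w
  ε  0  1  2  3  4
  u  1  0  1  2  3
  o  2  1  1  2  3
  n  3  2  1  2  3
  t  4  3  2  1  2
  w  5  4  3  2  1
The bottom-right entry gives D[5][4] = 1, so no sequence of fewer than 1 edit works. Backtracking through the table gives one optimal edit sequence (1 edit):
  uontw → untw (del o @2)
Edit distance = 1.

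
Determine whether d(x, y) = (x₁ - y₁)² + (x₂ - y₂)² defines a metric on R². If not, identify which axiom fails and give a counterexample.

No. The squared Euclidean distance fails the triangle inequality. Counterexample: x = (0, 0), y = (5, 1), z = (10, 2). d(x,z) = 10² + 2² = 104, but d(x,y) + d(y,z) = (5² + 1²) + (5² + 1²) = 26 + 26 = 52. Since 104 > 52, the triangle inequality is violated. (Note: √d, the ordinary Euclidean distance, IS a metric.)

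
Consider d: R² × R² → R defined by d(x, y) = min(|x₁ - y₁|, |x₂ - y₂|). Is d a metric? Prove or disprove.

No. d fails identity of indiscernibles: take x = (-3, 0) and y = (-3, 1). Then d(x,y) = min(|-3 - (-3)|, |0 - 1|) = min(0, 1) = 0, yet x ≠ y.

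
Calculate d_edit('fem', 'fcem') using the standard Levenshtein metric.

Let D[i][j] be the edit distance between the first i characters of 'fem' and the first j characters of 'fcem', with D[i][0] = i, D[0][j] = j, and D[i][j] = D[i-1][j-1] if the characters match, else 1 + min(D[i-1][j], D[i][j-1], D[i-1][j-1]). Filling the table (rows: prefixes of 'fem', columns: prefixes of 'fcem'):
     ε  f  c  e  m
  ε  0  1  2  3  4
  f  1  0  1  2  3
  e  2  1  1  1  2
  m  3  2  2  2  1
The bottom-right entry gives D[3][4] = 1, so no sequence of fewer than 1 edit works. Backtracking through the table gives one optimal edit sequence (1 edit):
  fem → fcem (ins c @2)
Edit distance = 1.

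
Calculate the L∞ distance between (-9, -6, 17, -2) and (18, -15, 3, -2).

max(|x_i - y_i|) = max(|-9 - 18|, |-6 - (-15)|, |17 - 3|, |-2 - (-2)|) = max(27, 9, 14, 0) = 27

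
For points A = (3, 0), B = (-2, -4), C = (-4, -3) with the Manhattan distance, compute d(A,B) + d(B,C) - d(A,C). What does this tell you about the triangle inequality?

d(A,B) = 5 + 4 = 9, d(B,C) = 2 + 1 = 3, d(A,C) = 7 + 3 = 10.
d(A,B) + d(B,C) - d(A,C) = 9 + 3 - 10 = 12 - 10 = 2. This is ≥ 0, so the triangle inequality holds for these points.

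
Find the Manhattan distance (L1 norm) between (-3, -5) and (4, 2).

Σ|x_i - y_i| = |-3 - 4| + |-5 - 2| = 7 + 7 = 14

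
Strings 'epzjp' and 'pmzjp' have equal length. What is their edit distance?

Let D[i][j] be the edit distance between the first i characters of 'epzjp' and the first j characters of 'pmzjp', with D[i][0] = i, D[0][j] = j, and D[i][j] = D[i-1][j-1] if the characters match, else 1 + min(D[i-1][j], D[i][j-1], D[i-1][j-1]). Filling the table (rows: prefixes of 'epzjp', columns: prefixes of 'pmzjp'):
     ε  p  m  z  j  p
  ε  0  1  2  3  4  5
  e  1  1  2  3  4  5
  p  2  1  2  3  4  4
  z  3  2  2  2  3  4
  j  4  3  3  3  2  3
  p  5  4  4  4  3  2
The bottom-right entry gives D[5][5] = 2, so no sequence of fewer than 2 edits works. Backtracking through the table gives one optimal edit sequence (2 edits):
  epzjp → ppzjp (sub e→p @1)
  ppzjp → pmzjp (sub p→m @2)
Edit distance = 2.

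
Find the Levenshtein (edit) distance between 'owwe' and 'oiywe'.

Let D[i][j] be the edit distance between the first i characters of 'owwe' and the first j characters of 'oiywe', with D[i][0] = i, D[0][j] = j, and D[i][j] = D[i-1][j-1] if the characters match, else 1 + min(D[i-1][j], D[i][j-1], D[i-1][j-1]). Filling the table (rows: prefixes of 'owwe', columns: prefixes of 'oiywe'):
     ε  o  i  y  w  e
  ε  0  1  2  3  4  5
  o  1  0  1  2  3  4
  w  2  1  1  2  2  3
  w  3  2  2  2  2  3
  e  4  3  3  3  3  2
The bottom-right entry gives D[4][5] = 2, so no sequence of fewer than 2 edits works. Backtracking through the table gives one optimal edit sequence (2 edits):
  owwe → oiwwe (ins i @2)
  oiwwe → oiywe (sub w→y @3)
Edit distance = 2.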